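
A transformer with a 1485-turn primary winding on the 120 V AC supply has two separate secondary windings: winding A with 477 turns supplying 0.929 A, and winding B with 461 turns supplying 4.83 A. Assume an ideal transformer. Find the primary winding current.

I_p ≈ 1.80 A

V_A = 120 × 477/1485 = 38.545 V; V_B = 120 × 461/1485 = 37.253 V.
P_out = V_A I_A + V_B I_B = 38.545×0.929 + 37.253×4.83 = 35.809 + 179.93 = 215.74 W.
Ideal ⇒ P_in = P_out, so I_p = P_out/V_p = 215.74/120 = 1.80 A.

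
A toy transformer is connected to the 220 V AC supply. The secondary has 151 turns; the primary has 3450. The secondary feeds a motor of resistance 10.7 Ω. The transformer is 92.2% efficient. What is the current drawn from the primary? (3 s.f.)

V_s = 220 × 151/3450 = 9.6290 V.
I_s = V_s/R = 9.6290/10.7 = 0.89991 A.
P_out = V_s I_s = 9.6290 × 0.89991 = 8.6652 W.
P_in = P_out/η = 8.6652/0.922 = 9.3982 W.
I_p = P_in/V_p = 9.3982/220 = 0.0427 A.

I_p ≈ 0.0427 A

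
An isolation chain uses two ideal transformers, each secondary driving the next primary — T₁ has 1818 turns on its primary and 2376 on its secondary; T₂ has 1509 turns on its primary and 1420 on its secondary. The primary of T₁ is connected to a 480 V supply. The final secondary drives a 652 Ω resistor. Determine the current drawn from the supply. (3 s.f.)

I_supply ≈ 1.11 A

After T₁: V = 480.00 × 2376/1818 = 627.33 V.
After T₂: V = 627.33 × 1420/1509 = 590.33 V.
I_load = 590.33/652 = 0.90541 A, so P_out = 590.33 × 0.90541 = 534.49 W.
All ideal ⇒ P_in = P_out, so I_supply = 534.49/480 = 1.11 A.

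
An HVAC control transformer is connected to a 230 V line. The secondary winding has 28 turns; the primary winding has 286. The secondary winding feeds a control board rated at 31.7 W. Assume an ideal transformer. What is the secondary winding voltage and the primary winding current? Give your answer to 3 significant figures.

V_s ≈ 22.5 V, I_p ≈ 0.138 A

V_s = V_p × N_s/N_p = 230 × 28/286 = 22.517 V.
I_s = P/V_s = 31.7/22.517 = 1.4078 A.
I_p = I_s × N_s/N_p = 1.4078 × 28/286 = 0.138 A.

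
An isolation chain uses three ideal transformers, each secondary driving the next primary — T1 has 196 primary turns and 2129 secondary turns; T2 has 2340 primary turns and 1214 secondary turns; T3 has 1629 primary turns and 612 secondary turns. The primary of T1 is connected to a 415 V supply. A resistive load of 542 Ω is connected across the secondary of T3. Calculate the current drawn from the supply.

I_supply ≈ 3.43 A

Secondary of T1: V = 415.00 × 2129/196 = 4507.8 V.
Secondary of T2: V = 4507.8 × 1214/2340 = 2338.7 V.
Secondary of T3: V = 2338.7 × 612/1629 = 878.62 V.
I_load = 878.62/542 = 1.6211 A, so P_out = 878.62 × 1.6211 = 1424.3 W.
All ideal ⇒ P_in = P_out, so I_supply = 1424.3/415 = 3.43 A.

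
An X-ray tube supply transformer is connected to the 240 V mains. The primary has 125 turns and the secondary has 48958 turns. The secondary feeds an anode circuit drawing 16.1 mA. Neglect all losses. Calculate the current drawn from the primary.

I_p ≈ 6.31 A

For an ideal transformer I_p N_p = I_s N_s, so I_p = 0.0161 × 48958/125 = 6.31 A.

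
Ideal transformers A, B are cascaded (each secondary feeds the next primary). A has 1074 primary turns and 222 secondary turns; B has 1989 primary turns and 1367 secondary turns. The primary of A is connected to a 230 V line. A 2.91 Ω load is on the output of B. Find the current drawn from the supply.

I_supply ≈ 1.60 A

After A: V = 230.00 × 222/1074 = 47.542 V.
After B: V = 47.542 × 1367/1989 = 32.675 V.
I_load = 32.675/2.91 = 11.228 A, so P_out = 32.675 × 11.228 = 366.88 W.
All ideal ⇒ P_in = P_out, so I_supply = 366.88/230 = 1.60 A.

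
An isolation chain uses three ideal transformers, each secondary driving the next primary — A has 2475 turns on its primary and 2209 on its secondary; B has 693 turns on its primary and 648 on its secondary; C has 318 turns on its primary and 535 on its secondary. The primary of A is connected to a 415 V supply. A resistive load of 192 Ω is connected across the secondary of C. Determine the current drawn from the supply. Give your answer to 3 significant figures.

I_supply ≈ 4.26 A

Secondary of A: V = 415.00 × 2209/2475 = 370.40 V.
Secondary of B: V = 370.40 × 648/693 = 346.35 V.
Secondary of C: V = 346.35 × 535/318 = 582.69 V.
I_load = 582.69/192 = 3.0348 A, so P_out = 582.69 × 3.0348 = 1768.4 W.
All ideal ⇒ P_in = P_out, so I_supply = 1768.4/415 = 4.26 A.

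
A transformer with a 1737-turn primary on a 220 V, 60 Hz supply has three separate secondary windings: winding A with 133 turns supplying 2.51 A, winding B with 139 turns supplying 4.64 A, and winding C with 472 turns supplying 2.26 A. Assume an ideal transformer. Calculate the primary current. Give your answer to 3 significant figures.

I_p ≈ 1.18 A

V_A = 220 × 133/1737 = 16.845 V; V_B = 220 × 139/1737 = 17.605 V; V_C = 220 × 472/1737 = 59.781 V.
P_out = V_A I_A + V_B I_B + V_C I_C = 16.845×2.51 + 17.605×4.64 + 59.781×2.26 = 42.281 + 81.688 + 135.11 = 259.07 W.
Ideal ⇒ P_in = P_out, so I_p = P_out/V_p = 259.07/220 = 1.18 A.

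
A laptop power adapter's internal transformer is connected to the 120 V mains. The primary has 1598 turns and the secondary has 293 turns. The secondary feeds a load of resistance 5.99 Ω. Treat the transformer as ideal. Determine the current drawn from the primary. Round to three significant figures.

I_p ≈ 0.673 A

V_s = V_p × N_s/N_p = 120 × 293/1598 = 22.003 V.
I_s = V_s/R = 22.003/5.99 = 3.6732 A.
For an ideal transformer I_p N_p = I_s N_s, so I_p = 3.6732 × 293/1598 = 0.673 A.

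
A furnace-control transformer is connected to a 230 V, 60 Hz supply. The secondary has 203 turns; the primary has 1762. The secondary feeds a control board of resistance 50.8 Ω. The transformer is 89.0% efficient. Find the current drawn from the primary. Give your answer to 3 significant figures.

V_s = 230 × 203/1762 = 26.498 V.
I_s = V_s/R = 26.498/50.8 = 0.52162 A.
P_out = V_s I_s = 26.498 × 0.52162 = 13.822 W.
P_in = P_out/η = 13.822/0.890 = 15.530 W.
I_p = P_in/V_p = 15.530/230 = 0.0675 A.

I_p ≈ 0.0675 A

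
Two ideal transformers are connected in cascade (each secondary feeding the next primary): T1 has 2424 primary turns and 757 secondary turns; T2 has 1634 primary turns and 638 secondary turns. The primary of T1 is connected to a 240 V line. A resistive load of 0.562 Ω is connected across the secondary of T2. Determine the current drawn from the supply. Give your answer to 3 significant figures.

Secondary of T1: V = 240.00 × 757/2424 = 74.950 V.
Secondary of T2: V = 74.950 × 638/1634 = 29.265 V.
I_load = 29.265/0.562 = 52.072 A, so P_out = 29.265 × 52.072 = 1523.9 W.
All ideal ⇒ P_in = P_out, so I_supply = 1523.9/240 = 6.35 A.

I_supply ≈ 6.35 A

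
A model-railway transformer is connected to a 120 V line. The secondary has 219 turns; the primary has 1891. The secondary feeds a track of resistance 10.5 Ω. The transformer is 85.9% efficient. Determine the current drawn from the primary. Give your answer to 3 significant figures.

I_p ≈ 0.178 A

V_s = 120 × 219/1891 = 13.897 V.
I_s = V_s/R = 13.897/10.5 = 1.3236 A.
P_out = V_s I_s = 13.897 × 1.3236 = 18.394 W.
P_in = P_out/η = 18.394/0.859 = 21.413 W.
I_p = P_in/V_p = 21.413/120 = 0.178 A.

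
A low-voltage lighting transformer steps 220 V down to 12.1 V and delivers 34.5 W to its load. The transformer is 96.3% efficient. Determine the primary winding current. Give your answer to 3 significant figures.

P_in = P_out/η = 34.5/0.963 = 35.826 W.
I_p = P_in/V_p = 35.826/220 = 0.163 A.

I_p ≈ 0.163 A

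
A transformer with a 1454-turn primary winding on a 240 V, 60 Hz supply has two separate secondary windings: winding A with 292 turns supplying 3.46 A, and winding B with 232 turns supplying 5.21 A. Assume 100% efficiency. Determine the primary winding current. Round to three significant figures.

V_A = 240 × 292/1454 = 48.198 V; V_B = 240 × 232/1454 = 38.294 V.
P_out = V_A I_A + V_B I_B = 48.198×3.46 + 38.294×5.21 = 166.77 + 199.51 = 366.28 W.
Ideal ⇒ P_in = P_out, so I_p = P_out/V_p = 366.28/240 = 1.53 A.

I_p ≈ 1.53 A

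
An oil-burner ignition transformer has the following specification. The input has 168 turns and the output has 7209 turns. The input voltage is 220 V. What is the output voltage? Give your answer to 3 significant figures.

V_out ≈ 9440 V

V_out/V_in = N_out/N_in, so V_out = 220 × 7209/168 = 9440 V.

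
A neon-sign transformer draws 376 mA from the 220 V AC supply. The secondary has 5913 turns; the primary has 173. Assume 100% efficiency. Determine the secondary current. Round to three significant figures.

I_s/I_p = N_p/N_s, so I_s = 0.376 × 173/5913 = 0.0110 A.

I_s ≈ 0.0110 A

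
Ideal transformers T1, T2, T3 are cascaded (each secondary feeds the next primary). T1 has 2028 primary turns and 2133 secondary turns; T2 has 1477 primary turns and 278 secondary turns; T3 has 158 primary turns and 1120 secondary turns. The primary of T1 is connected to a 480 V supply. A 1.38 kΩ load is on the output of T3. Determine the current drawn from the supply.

I_supply ≈ 0.685 A

After T1: V = 480.00 × 2133/2028 = 504.85 V.
After T2: V = 504.85 × 278/1477 = 95.023 V.
After T3: V = 95.023 × 1120/158 = 673.58 V.
I_load = 673.58/1380 = 0.48810 A, so P_out = 673.58 × 0.48810 = 328.78 W.
All ideal ⇒ P_in = P_out, so I_supply = 328.78/480 = 0.685 A.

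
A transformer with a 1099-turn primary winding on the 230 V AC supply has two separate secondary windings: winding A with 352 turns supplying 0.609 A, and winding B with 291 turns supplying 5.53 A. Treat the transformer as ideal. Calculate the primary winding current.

I_p ≈ 1.66 A

V_A = 230 × 352/1099 = 73.667 V; V_B = 230 × 291/1099 = 60.901 V.
P_out = V_A I_A + V_B I_B = 73.667×0.609 + 60.901×5.53 = 44.863 + 336.78 = 381.64 W.
Ideal ⇒ P_in = P_out, so I_p = P_out/V_p = 381.64/230 = 1.66 A.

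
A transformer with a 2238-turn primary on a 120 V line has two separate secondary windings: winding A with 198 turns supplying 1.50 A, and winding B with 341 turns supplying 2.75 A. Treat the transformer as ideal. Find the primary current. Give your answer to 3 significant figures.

I_p ≈ 0.552 A

V_A = 120 × 198/2238 = 10.617 V; V_B = 120 × 341/2238 = 18.284 V.
P_out = V_A I_A + V_B I_B = 10.617×1.50 + 18.284×2.75 = 15.925 + 50.282 = 66.206 W.
Ideal ⇒ P_in = P_out, so I_p = P_out/V_p = 66.206/120 = 0.552 A.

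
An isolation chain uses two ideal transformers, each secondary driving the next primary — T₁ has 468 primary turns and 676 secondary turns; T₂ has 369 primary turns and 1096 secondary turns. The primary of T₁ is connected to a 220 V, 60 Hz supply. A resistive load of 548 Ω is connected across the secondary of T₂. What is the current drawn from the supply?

After T₁: V = 220.00 × 676/468 = 317.78 V.
After T₂: V = 317.78 × 1096/369 = 943.86 V.
I_load = 943.86/548 = 1.7224 A, so P_out = 943.86 × 1.7224 = 1625.7 W.
All ideal ⇒ P_in = P_out, so I_supply = 1625.7/220 = 7.39 A.

I_supply ≈ 7.39 A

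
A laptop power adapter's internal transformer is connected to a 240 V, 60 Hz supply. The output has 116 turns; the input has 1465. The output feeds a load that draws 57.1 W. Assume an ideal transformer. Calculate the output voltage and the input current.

V_out ≈ 19.0 V, I_in ≈ 0.238 A

V_out = V_in × N_out/N_in = 240 × 116/1465 = 19.003 V.
I_out = P/V_out = 57.1/19.003 = 3.0047 A.
I_in = I_out × N_out/N_in = 3.0047 × 116/1465 = 0.238 A.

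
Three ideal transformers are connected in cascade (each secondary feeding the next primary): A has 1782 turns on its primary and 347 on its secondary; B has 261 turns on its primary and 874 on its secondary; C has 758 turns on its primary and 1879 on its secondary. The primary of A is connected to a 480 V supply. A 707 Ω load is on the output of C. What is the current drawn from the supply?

I_supply ≈ 1.77 A

After A: V = 480.00 × 347/1782 = 93.468 V.
After B: V = 93.468 × 874/261 = 312.99 V.
After C: V = 312.99 × 1879/758 = 775.87 V.
I_load = 775.87/707 = 1.0974 A, so P_out = 775.87 × 1.0974 = 851.46 W.
All ideal ⇒ P_in = P_out, so I_supply = 851.46/480 = 1.77 A.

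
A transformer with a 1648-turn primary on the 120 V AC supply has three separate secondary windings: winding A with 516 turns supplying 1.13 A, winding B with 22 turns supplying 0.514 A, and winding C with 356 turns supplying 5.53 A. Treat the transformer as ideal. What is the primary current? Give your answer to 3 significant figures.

I_p ≈ 1.56 A

V_A = 120 × 516/1648 = 37.573 V; V_B = 120 × 22/1648 = 1.6019 V; V_C = 120 × 356/1648 = 25.922 V.
P_out = V_A I_A + V_B I_B + V_C I_C = 37.573×1.13 + 1.6019×0.514 + 25.922×5.53 = 42.457 + 0.82340 + 143.35 = 186.63 W.
Ideal ⇒ P_in = P_out, so I_p = P_out/V_p = 186.63/120 = 1.56 A.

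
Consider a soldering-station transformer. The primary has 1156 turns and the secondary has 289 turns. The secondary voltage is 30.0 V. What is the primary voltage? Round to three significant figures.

V_p ≈ 120 V

V_p/V_s = N_p/N_s, so V_p = 30.0 × 1156/289 = 120 V.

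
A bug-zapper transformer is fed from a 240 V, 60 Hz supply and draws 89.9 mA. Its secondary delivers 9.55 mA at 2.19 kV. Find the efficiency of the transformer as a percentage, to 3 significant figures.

P_in = 240 × 0.0899 = 21.5760 W.
P_out = 2190 × 0.00955 = 20.9145 W.
η = P_out/P_in = 20.9145/21.5760 = 0.969.

η ≈ 96.9%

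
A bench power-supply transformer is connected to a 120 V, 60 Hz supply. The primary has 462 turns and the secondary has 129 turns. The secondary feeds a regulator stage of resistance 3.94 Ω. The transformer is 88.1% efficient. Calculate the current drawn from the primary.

V_s = 120 × 129/462 = 33.506 V.
I_s = V_s/R = 33.506/3.94 = 8.5042 A.
P_out = V_s I_s = 33.506 × 8.5042 = 284.95 W.
P_in = P_out/η = 284.95/0.881 = 323.43 W.
I_p = P_in/V_p = 323.43/120 = 2.70 A.

I_p ≈ 2.70 A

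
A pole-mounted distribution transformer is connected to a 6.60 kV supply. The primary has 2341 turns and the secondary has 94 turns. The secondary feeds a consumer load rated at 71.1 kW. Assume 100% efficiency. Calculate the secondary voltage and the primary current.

V_s ≈ 265 V, I_p ≈ 10.8 A

V_s = V_p × N_s/N_p = 6600 × 94/2341 = 265.01 V.
I_s = P/V_s = 71100/265.01 = 268.29 A.
I_p = I_s × N_s/N_p = 268.29 × 94/2341 = 10.8 A.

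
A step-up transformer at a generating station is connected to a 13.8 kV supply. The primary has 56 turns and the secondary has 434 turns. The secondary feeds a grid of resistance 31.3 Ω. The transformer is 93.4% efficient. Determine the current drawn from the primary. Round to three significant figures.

I_p ≈ 28400 A

V_s = 13800 × 434/56 = 106950 V.
I_s = V_s/R = 106950/31.3 = 3416.9 A.
P_out = V_s I_s = 106950 × 3416.9 = 3.6544×10^8 W.
P_in = P_out/η = 3.6544×10^8/0.934 = 3.9126×10^8 W.
I_p = P_in/V_p = 3.9126×10^8/13800 = 28400 A.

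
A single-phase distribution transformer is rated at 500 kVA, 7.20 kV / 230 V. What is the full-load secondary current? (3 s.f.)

I_s = S/V_s = 500000/230 = 2170 A.

I_s ≈ 2170 A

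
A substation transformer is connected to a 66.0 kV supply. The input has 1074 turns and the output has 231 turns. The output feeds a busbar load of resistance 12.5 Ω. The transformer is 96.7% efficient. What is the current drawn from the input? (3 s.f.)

I_in ≈ 253 A

V_out = 66000 × 231/1074 = 14196 V.
I_out = V_out/R = 14196/12.5 = 1135.6 A.
P_out = V_out I_out = 14196 × 1135.6 = 1.6121×10^7 W.
P_in = P_out/η = 1.6121×10^7/0.967 = 1.6671×10^7 W.
I_in = P_in/V_in = 1.6671×10^7/66000 = 253 A.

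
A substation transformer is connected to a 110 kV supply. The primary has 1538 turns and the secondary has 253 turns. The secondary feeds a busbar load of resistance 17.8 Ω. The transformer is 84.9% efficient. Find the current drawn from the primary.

V_s = 110000 × 253/1538 = 18095 V.
I_s = V_s/R = 18095/17.8 = 1016.6 A.
P_out = V_s I_s = 18095 × 1016.6 = 1.8395×10^7 W.
P_in = P_out/η = 1.8395×10^7/0.849 = 2.1666×10^7 W.
I_p = P_in/V_p = 2.1666×10^7/110000 = 197 A.

I_p ≈ 197 A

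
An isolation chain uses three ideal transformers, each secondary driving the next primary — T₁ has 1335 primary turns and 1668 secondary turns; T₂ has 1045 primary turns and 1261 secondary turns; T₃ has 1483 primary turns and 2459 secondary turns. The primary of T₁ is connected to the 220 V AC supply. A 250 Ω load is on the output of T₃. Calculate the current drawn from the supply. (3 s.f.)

After T₁: V = 220.00 × 1668/1335 = 274.88 V.
After T₂: V = 274.88 × 1261/1045 = 331.69 V.
After T₃: V = 331.69 × 2459/1483 = 549.99 V.
I_load = 549.99/250 = 2.2000 A, so P_out = 549.99 × 2.2000 = 1209.9 W.
All ideal ⇒ P_in = P_out, so I_supply = 1209.9/220 = 5.50 A.

I_supply ≈ 5.50 A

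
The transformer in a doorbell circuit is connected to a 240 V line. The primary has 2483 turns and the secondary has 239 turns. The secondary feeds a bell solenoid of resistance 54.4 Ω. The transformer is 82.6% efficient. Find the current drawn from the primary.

I_p ≈ 0.0495 A

V_s = 240 × 239/2483 = 23.101 V.
I_s = V_s/R = 23.101/54.4 = 0.42465 A.
P_out = V_s I_s = 23.101 × 0.42465 = 9.8099 W.
P_in = P_out/η = 9.8099/0.826 = 11.876 W.
I_p = P_in/V_p = 11.876/240 = 0.0495 A.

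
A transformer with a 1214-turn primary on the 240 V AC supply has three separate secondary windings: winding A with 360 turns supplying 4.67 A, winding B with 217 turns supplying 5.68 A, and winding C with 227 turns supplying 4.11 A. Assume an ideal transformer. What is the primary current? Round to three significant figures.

V_A = 240 × 360/1214 = 71.170 V; V_B = 240 × 217/1214 = 42.900 V; V_C = 240 × 227/1214 = 44.876 V.
P_out = V_A I_A + V_B I_B + V_C I_C = 71.170×4.67 + 42.900×5.68 + 44.876×4.11 = 332.36 + 243.67 + 184.44 = 760.47 W.
Ideal ⇒ P_in = P_out, so I_p = P_out/V_p = 760.47/240 = 3.17 A.

I_p ≈ 3.17 A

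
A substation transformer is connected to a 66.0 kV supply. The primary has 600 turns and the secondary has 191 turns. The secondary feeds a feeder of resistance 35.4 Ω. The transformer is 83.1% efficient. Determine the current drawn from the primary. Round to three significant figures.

V_s = 66000 × 191/600 = 21010 V.
I_s = V_s/R = 21010/35.4 = 593.50 A.
P_out = V_s I_s = 21010 × 593.50 = 1.2469×10^7 W.
P_in = P_out/η = 1.2469×10^7/0.831 = 1.5005×10^7 W.
I_p = P_in/V_p = 1.5005×10^7/66000 = 227 A.

I_p ≈ 227 A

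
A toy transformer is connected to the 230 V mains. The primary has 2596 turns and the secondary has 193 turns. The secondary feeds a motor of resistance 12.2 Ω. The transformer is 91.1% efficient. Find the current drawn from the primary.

I_p ≈ 0.114 A

V_s = 230 × 193/2596 = 17.099 V.
I_s = V_s/R = 17.099/12.2 = 1.4016 A.
P_out = V_s I_s = 17.099 × 1.4016 = 23.966 W.
P_in = P_out/η = 23.966/0.911 = 26.308 W.
I_p = P_in/V_p = 26.308/230 = 0.114 A.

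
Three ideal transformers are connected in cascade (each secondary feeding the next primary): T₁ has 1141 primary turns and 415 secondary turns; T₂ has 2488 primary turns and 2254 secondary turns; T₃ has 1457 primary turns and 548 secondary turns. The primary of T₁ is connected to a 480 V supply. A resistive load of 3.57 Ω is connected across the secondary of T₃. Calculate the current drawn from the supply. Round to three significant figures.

After T₁: V = 480.00 × 415/1141 = 174.58 V.
After T₂: V = 174.58 × 2254/2488 = 158.16 V.
After T₃: V = 158.16 × 548/1457 = 59.488 V.
I_load = 59.488/3.57 = 16.663 A, so P_out = 59.488 × 16.663 = 991.26 W.
All ideal ⇒ P_in = P_out, so I_supply = 991.26/480 = 2.07 A.

I_supply ≈ 2.07 A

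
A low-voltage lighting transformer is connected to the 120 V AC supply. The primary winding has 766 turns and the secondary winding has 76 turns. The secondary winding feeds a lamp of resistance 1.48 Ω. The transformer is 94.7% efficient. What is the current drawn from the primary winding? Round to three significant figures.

V_s = 120 × 76/766 = 11.906 V.
I_s = V_s/R = 11.906/1.48 = 8.0446 A.
P_out = V_s I_s = 11.906 × 8.0446 = 95.779 W.
P_in = P_out/η = 95.779/0.947 = 101.14 W.
I_p = P_in/V_p = 101.14/120 = 0.843 A.

I_p ≈ 0.843 A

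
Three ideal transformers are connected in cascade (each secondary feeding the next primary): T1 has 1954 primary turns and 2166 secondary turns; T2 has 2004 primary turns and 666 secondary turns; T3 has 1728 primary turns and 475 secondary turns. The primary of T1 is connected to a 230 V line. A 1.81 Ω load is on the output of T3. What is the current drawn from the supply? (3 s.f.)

Secondary of T1: V = 230.00 × 2166/1954 = 254.95 V.
Secondary of T2: V = 254.95 × 666/2004 = 84.730 V.
Secondary of T3: V = 84.730 × 475/1728 = 23.291 V.
I_load = 23.291/1.81 = 12.868 A, so P_out = 23.291 × 12.868 = 299.71 W.
All ideal ⇒ P_in = P_out, so I_supply = 299.71/230 = 1.30 A.

I_supply ≈ 1.30 A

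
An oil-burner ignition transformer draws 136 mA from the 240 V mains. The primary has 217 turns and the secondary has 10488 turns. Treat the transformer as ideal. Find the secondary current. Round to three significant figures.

I_s ≈ 0.00281 A

I_s/I_p = N_p/N_s, so I_s = 0.136 × 217/10488 = 0.00281 A.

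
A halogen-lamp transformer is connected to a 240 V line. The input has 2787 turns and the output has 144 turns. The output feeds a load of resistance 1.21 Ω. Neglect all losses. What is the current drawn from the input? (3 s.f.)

V_out = V_in × N_out/N_in = 240 × 144/2787 = 12.400 V.
I_out = V_out/R = 12.400/1.21 = 10.248 A.
For an ideal transformer I_in N_in = I_out N_out, so I_in = 10.248 × 144/2787 = 0.530 A.

I_in ≈ 0.530 A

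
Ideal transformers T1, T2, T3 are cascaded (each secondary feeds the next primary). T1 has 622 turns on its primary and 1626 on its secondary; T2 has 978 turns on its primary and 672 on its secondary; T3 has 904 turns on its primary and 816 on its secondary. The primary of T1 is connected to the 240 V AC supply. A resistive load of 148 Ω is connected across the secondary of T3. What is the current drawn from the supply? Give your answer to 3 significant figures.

I_supply ≈ 4.26 A

Secondary of T1: V = 240.00 × 1626/622 = 627.40 V.
Secondary of T2: V = 627.40 × 672/978 = 431.09 V.
Secondary of T3: V = 431.09 × 816/904 = 389.13 V.
I_load = 389.13/148 = 2.6292 A, so P_out = 389.13 × 2.6292 = 1023.1 W.
All ideal ⇒ P_in = P_out, so I_supply = 1023.1/240 = 4.26 A.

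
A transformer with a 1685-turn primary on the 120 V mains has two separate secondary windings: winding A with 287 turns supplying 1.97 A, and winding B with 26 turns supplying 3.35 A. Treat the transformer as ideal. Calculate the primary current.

V_A = 120 × 287/1685 = 20.439 V; V_B = 120 × 26/1685 = 1.8516 V.
P_out = V_A I_A + V_B I_B = 20.439×1.97 + 1.8516×3.35 = 40.265 + 6.2030 = 46.468 W.
Ideal ⇒ P_in = P_out, so I_p = P_out/V_p = 46.468/120 = 0.387 A.

I_p ≈ 0.387 A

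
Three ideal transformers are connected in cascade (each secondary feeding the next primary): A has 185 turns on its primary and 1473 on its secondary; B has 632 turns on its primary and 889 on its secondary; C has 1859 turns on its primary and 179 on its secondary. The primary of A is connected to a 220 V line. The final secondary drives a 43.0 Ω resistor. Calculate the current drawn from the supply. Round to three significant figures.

Secondary of A: V = 220.00 × 1473/185 = 1751.7 V.
Secondary of B: V = 1751.7 × 889/632 = 2464.0 V.
Secondary of C: V = 2464.0 × 179/1859 = 237.25 V.
I_load = 237.25/43.0 = 5.5175 A, so P_out = 237.25 × 5.5175 = 1309.0 W.
All ideal ⇒ P_in = P_out, so I_supply = 1309.0/220 = 5.95 A.

I_supply ≈ 5.95 A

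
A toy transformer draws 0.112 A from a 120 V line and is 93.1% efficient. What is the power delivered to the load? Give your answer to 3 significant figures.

P_out ≈ 12.5 W

P_in = V_p I_p = 120 × 0.112 = 13.440 W.
P_out = η P_in = 0.931 × 13.440 = 12.5 W.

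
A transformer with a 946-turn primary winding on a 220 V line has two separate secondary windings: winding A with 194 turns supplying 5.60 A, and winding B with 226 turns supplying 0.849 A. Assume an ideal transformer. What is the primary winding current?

V_A = 220 × 194/946 = 45.116 V; V_B = 220 × 226/946 = 52.558 V.
P_out = V_A I_A + V_B I_B = 45.116×5.60 + 52.558×0.849 = 252.65 + 44.622 = 297.27 W.
Ideal ⇒ P_in = P_out, so I_p = P_out/V_p = 297.27/220 = 1.35 A.

I_p ≈ 1.35 A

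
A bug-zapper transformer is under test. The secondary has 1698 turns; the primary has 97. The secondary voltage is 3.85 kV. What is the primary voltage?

V_p/V_s = N_p/N_s, so V_p = 3850 × 97/1698 = 220 V.

V_p ≈ 220 V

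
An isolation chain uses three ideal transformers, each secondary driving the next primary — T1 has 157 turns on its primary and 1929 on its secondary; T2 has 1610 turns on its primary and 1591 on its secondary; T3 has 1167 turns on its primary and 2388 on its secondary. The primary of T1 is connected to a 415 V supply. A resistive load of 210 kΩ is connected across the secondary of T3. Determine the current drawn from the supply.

After T1: V = 415.00 × 1929/157 = 5098.9 V.
After T2: V = 5098.9 × 1591/1610 = 5038.8 V.
After T3: V = 5038.8 × 2388/1167 = 10311 V.
I_load = 10311/210000 = 0.049099 A, so P_out = 10311 × 0.049099 = 506.24 W.
All ideal ⇒ P_in = P_out, so I_supply = 506.24/415 = 1.22 A.

I_supply ≈ 1.22 A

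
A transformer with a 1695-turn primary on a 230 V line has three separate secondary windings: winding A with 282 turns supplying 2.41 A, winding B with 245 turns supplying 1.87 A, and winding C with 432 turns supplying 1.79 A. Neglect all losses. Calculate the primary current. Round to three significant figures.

I_p ≈ 1.13 A

V_A = 230 × 282/1695 = 38.265 V; V_B = 230 × 245/1695 = 33.245 V; V_C = 230 × 432/1695 = 58.619 V.
P_out = V_A I_A + V_B I_B + V_C I_C = 38.265×2.41 + 33.245×1.87 + 58.619×1.79 = 92.220 + 62.168 + 104.93 = 259.32 W.
Ideal ⇒ P_in = P_out, so I_p = P_out/V_p = 259.32/230 = 1.13 A.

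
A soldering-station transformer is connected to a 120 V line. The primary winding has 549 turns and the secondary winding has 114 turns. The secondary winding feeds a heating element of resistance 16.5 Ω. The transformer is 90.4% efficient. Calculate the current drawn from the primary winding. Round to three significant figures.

I_p ≈ 0.347 A

V_s = 120 × 114/549 = 24.918 V.
I_s = V_s/R = 24.918/16.5 = 1.5102 A.
P_out = V_s I_s = 24.918 × 1.5102 = 37.631 W.
P_in = P_out/η = 37.631/0.904 = 41.627 W.
I_p = P_in/V_p = 41.627/120 = 0.347 A.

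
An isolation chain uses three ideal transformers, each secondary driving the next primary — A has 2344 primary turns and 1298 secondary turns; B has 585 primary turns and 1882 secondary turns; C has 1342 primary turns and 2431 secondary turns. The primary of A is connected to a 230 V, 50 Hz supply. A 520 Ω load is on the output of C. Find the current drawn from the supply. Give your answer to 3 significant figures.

After A: V = 230.00 × 1298/2344 = 127.36 V.
After B: V = 127.36 × 1882/585 = 409.74 V.
After C: V = 409.74 × 2431/1342 = 742.23 V.
I_load = 742.23/520 = 1.4274 A, so P_out = 742.23 × 1.4274 = 1059.4 W.
All ideal ⇒ P_in = P_out, so I_supply = 1059.4/230 = 4.61 A.

I_supply ≈ 4.61 A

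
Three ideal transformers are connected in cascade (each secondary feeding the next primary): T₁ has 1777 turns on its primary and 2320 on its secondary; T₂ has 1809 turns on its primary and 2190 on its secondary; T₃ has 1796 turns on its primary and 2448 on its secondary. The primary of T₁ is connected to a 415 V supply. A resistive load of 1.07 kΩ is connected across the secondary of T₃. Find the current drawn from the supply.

I_supply ≈ 1.80 A

After T₁: V = 415.00 × 2320/1777 = 541.81 V.
After T₂: V = 541.81 × 2190/1809 = 655.93 V.
After T₃: V = 655.93 × 2448/1796 = 894.04 V.
I_load = 894.04/1070 = 0.83556 A, so P_out = 894.04 × 0.83556 = 747.02 W.
All ideal ⇒ P_in = P_out, so I_supply = 747.02/415 = 1.80 A.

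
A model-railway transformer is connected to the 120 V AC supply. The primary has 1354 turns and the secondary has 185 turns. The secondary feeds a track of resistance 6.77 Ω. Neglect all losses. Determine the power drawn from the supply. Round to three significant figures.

V_s = V_p × N_s/N_p = 120 × 185/1354 = 16.396 V.
I_s = V_s/R = 16.396/6.77 = 2.4218 A.
I_p = I_s × N_s/N_p = 2.4218 × 185/1354 = 0.33090 A.
P = V_p I_p = 120 × 0.33090 = 39.7 W.

P ≈ 39.7 W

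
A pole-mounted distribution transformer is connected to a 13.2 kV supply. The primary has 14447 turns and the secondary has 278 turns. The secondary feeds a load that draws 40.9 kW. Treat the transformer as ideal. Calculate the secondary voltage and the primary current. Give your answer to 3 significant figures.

V_s = V_p × N_s/N_p = 13200 × 278/14447 = 254.00 V.
I_s = P/V_s = 40900/254.00 = 161.02 A.
I_p = I_s × N_s/N_p = 161.02 × 278/14447 = 3.10 A.

V_s ≈ 254 V, I_p ≈ 3.10 A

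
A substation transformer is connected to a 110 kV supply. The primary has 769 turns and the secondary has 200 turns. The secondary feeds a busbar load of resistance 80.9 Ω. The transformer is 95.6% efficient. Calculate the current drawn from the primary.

V_s = 110000 × 200/769 = 28609 V.
I_s = V_s/R = 28609/80.9 = 353.63 A.
P_out = V_s I_s = 28609 × 353.63 = 1.0117×10^7 W.
P_in = P_out/η = 1.0117×10^7/0.956 = 1.0582×10^7 W.
I_p = P_in/V_p = 1.0582×10^7/110000 = 96.2 A.

I_p ≈ 96.2 A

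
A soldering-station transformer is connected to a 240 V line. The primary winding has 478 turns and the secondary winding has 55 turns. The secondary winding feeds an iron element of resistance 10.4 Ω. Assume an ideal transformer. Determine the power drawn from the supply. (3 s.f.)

P ≈ 73.3 W

V_s = V_p × N_s/N_p = 240 × 55/478 = 27.615 V.
I_s = V_s/R = 27.615/10.4 = 2.6553 A.
I_p = I_s × N_s/N_p = 2.6553 × 55/478 = 0.30553 A.
P = V_p I_p = 240 × 0.30553 = 73.3 W.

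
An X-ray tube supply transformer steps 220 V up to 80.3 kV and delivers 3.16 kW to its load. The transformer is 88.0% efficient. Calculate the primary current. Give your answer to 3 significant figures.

P_in = P_out/η = 3160/0.880 = 3590.9 W.
I_p = P_in/V_p = 3590.9/220 = 16.3 A.

I_p ≈ 16.3 A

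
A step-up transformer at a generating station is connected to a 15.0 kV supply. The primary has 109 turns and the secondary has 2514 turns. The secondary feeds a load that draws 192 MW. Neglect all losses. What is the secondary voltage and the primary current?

V_s ≈ 346000 V, I_p ≈ 12800 A

V_s = V_p × N_s/N_p = 15000 × 2514/109 = 345960 V.
I_s = P/V_s = 1.92×10^8/345960 = 554.97 A.
I_p = I_s × N_s/N_p = 554.97 × 2514/109 = 12800 A.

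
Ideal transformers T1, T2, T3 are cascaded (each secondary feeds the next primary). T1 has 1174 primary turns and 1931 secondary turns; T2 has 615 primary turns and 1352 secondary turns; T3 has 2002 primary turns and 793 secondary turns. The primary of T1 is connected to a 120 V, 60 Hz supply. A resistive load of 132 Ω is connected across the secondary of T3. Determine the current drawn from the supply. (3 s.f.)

I_supply ≈ 1.86 A

Secondary of T1: V = 120.00 × 1931/1174 = 197.38 V.
Secondary of T2: V = 197.38 × 1352/615 = 433.91 V.
Secondary of T3: V = 433.91 × 793/2002 = 171.87 V.
I_load = 171.87/132 = 1.3021 A, so P_out = 171.87 × 1.3021 = 223.79 W.
All ideal ⇒ P_in = P_out, so I_supply = 223.79/120 = 1.86 A.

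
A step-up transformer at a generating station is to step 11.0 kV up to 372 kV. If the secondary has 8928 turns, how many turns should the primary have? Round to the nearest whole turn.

N_p/N_s = V_p/V_s, so N_p = 8928 × 11000/372000 = 264.0 ≈ 264 turns.

N_p = 264 turns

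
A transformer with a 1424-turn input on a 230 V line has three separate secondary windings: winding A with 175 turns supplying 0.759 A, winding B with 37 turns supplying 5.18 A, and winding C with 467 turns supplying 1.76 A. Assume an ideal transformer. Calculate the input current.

I_in ≈ 0.805 A

V_A = 230 × 175/1424 = 28.265 V; V_B = 230 × 37/1424 = 5.9761 V; V_C = 230 × 467/1424 = 75.428 V.
P_out = V_A I_A + V_B I_B + V_C I_C = 28.265×0.759 + 5.9761×5.18 + 75.428×1.76 = 21.453 + 30.956 + 132.75 = 185.16 W.
Ideal ⇒ P_in = P_out, so I_in = P_out/V_in = 185.16/230 = 0.805 A.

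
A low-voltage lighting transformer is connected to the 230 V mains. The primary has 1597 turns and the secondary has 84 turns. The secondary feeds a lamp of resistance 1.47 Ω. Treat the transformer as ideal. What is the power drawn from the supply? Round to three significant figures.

P ≈ 99.6 W

V_s = V_p × N_s/N_p = 230 × 84/1597 = 12.098 V.
I_s = V_s/R = 12.098/1.47 = 8.2297 A.
I_p = I_s × N_s/N_p = 8.2297 × 84/1597 = 0.43287 A.
P = V_p I_p = 230 × 0.43287 = 99.6 W.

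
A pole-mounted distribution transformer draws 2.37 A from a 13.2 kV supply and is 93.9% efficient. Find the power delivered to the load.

P_in = V_p I_p = 13200 × 2.37 = 31284 W.
P_out = η P_in = 0.939 × 31284 = 29400 W.

P_out ≈ 29400 W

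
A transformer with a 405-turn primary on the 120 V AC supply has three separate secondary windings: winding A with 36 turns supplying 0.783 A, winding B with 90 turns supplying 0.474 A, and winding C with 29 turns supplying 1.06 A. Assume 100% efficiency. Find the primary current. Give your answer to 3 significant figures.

I_p ≈ 0.251 A

V_A = 120 × 36/405 = 10.667 V; V_B = 120 × 90/405 = 26.667 V; V_C = 120 × 29/405 = 8.5926 V.
P_out = V_A I_A + V_B I_B + V_C I_C = 10.667×0.783 + 26.667×0.474 + 8.5926×1.06 = 8.3520 + 12.640 + 9.1081 = 30.100 W.
Ideal ⇒ P_in = P_out, so I_p = P_out/V_p = 30.100/120 = 0.251 A.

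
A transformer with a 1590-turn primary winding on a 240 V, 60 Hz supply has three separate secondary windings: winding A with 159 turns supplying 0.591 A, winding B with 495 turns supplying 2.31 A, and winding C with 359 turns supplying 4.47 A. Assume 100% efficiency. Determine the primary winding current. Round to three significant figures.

I_p ≈ 1.79 A

V_A = 240 × 159/1590 = 24.000 V; V_B = 240 × 495/1590 = 74.717 V; V_C = 240 × 359/1590 = 54.189 V.
P_out = V_A I_A + V_B I_B + V_C I_C = 24.000×0.591 + 74.717×2.31 + 54.189×4.47 = 14.184 + 172.60 + 242.22 = 429.00 W.
Ideal ⇒ P_in = P_out, so I_p = P_out/V_p = 429.00/240 = 1.79 A.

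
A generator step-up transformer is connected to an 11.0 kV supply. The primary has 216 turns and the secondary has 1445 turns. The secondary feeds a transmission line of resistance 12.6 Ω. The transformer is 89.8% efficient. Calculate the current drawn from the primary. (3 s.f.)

V_s = 11000 × 1445/216 = 73588 V.
I_s = V_s/R = 73588/12.6 = 5840.3 A.
P_out = V_s I_s = 73588 × 5840.3 = 4.2978×10^8 W.
P_in = P_out/η = 4.2978×10^8/0.898 = 4.7859×10^8 W.
I_p = P_in/V_p = 4.7859×10^8/11000 = 43500 A.

I_p ≈ 43500 A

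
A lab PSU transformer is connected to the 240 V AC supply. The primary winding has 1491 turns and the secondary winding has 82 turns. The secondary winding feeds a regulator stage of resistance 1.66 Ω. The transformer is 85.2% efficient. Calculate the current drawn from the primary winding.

V_s = 240 × 82/1491 = 13.199 V.
I_s = V_s/R = 13.199/1.66 = 7.9513 A.
P_out = V_s I_s = 13.199 × 7.9513 = 104.95 W.
P_in = P_out/η = 104.95/0.852 = 123.18 W.
I_p = P_in/V_p = 123.18/240 = 0.513 A.

I_p ≈ 0.513 A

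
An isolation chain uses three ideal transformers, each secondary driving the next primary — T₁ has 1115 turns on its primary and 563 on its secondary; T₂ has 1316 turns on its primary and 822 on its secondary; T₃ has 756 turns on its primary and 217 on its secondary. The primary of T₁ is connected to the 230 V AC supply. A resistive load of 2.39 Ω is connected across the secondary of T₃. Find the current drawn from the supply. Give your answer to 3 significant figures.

I_supply ≈ 0.789 A

After T₁: V = 230.00 × 563/1115 = 116.13 V.
After T₂: V = 116.13 × 822/1316 = 72.540 V.
After T₃: V = 72.540 × 217/756 = 20.822 V.
I_load = 20.822/2.39 = 8.7120 A, so P_out = 20.822 × 8.7120 = 181.40 W.
All ideal ⇒ P_in = P_out, so I_supply = 181.40/230 = 0.789 A.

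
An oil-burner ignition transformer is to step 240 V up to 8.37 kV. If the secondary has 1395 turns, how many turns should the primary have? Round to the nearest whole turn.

N_p = 40 turns

N_p/N_s = V_p/V_s, so N_p = 1395 × 240/8370 = 40.0 ≈ 40 turns.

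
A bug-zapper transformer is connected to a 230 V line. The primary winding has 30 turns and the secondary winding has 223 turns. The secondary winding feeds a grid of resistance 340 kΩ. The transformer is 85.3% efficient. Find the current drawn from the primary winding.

V_s = 230 × 223/30 = 1709.7 V.
I_s = V_s/R = 1709.7/340000 = 0.0050284 A.
P_out = V_s I_s = 1709.7 × 0.0050284 = 8.5969 W.
P_in = P_out/η = 8.5969/0.853 = 10.078 W.
I_p = P_in/V_p = 10.078/230 = 0.0438 A.

I_p ≈ 0.0438 A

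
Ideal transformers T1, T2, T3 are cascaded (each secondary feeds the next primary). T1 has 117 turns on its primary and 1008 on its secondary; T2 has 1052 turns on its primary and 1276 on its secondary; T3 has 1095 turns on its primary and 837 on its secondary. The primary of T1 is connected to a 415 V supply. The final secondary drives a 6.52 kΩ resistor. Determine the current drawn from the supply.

Secondary of T1: V = 415.00 × 1008/117 = 3575.4 V.
Secondary of T2: V = 3575.4 × 1276/1052 = 4336.7 V.
Secondary of T3: V = 4336.7 × 837/1095 = 3314.9 V.
I_load = 3314.9/6520 = 0.50842 A, so P_out = 3314.9 × 0.50842 = 1685.4 W.
All ideal ⇒ P_in = P_out, so I_supply = 1685.4/415 = 4.06 A.

I_supply ≈ 4.06 A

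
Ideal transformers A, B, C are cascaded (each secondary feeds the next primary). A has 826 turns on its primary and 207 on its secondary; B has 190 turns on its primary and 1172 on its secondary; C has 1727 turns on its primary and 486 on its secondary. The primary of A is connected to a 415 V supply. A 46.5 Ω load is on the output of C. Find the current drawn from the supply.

Secondary of A: V = 415.00 × 207/826 = 104.00 V.
Secondary of B: V = 104.00 × 1172/190 = 641.52 V.
Secondary of C: V = 641.52 × 486/1727 = 180.53 V.
I_load = 180.53/46.5 = 3.8824 A, so P_out = 180.53 × 3.8824 = 700.91 W.
All ideal ⇒ P_in = P_out, so I_supply = 700.91/415 = 1.69 A.

I_supply ≈ 1.69 A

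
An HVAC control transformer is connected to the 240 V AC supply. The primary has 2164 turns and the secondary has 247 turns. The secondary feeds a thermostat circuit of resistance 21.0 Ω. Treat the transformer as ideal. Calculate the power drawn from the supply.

P ≈ 35.7 W

V_s = V_p × N_s/N_p = 240 × 247/2164 = 27.394 V.
I_s = V_s/R = 27.394/21.0 = 1.3045 A.
I_p = I_s × N_s/N_p = 1.3045 × 247/2164 = 0.14889 A.
P = V_p I_p = 240 × 0.14889 = 35.7 W.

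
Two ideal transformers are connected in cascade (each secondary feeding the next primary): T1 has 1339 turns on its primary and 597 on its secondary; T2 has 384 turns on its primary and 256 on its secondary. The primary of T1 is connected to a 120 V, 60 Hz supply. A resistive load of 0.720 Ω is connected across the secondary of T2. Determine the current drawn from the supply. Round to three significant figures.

Secondary of T1: V = 120.00 × 597/1339 = 53.503 V.
Secondary of T2: V = 53.503 × 256/384 = 35.668 V.
I_load = 35.668/0.720 = 49.539 A, so P_out = 35.668 × 49.539 = 1767.0 W.
All ideal ⇒ P_in = P_out, so I_supply = 1767.0/120 = 14.7 A.

I_supply ≈ 14.7 A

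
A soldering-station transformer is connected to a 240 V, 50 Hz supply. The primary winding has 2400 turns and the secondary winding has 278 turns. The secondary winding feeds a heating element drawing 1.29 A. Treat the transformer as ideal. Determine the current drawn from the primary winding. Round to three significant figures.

For an ideal transformer I_p N_p = I_s N_s, so I_p = 1.29 × 278/2400 = 0.149 A.

I_p ≈ 0.149 A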